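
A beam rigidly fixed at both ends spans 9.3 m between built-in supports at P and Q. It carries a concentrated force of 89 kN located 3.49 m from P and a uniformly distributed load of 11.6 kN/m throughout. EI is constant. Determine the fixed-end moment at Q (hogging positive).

M_Q = 156.4 kN·m

Release both end moments; the primary structure is a simply-supported span PQ with redundants M_P and M_Q.
End rotations of the released simple span under the applied load (×1/EI):
  at P: point load 89 at a = 3.49: Pab(L + b)/(6LEI) = 488.7/EI
  at Q: point load 89 at a = 3.49: Pab(L + a)/(6LEI) = 413.6/EI
  at P: UDL 11.6: wL³/(24EI) = 388.8/EI
  at Q: UDL 11.6: wL³/(24EI) = 388.8/EI
  θ_P0 = 877.4/EI,  θ_Q0 = 802.4/EI
Flexibility coefficients: a unit moment at one end gives L/(3EI) there and L/(6EI) at the far end, so f₁₁ = f₂₂ = 3.1/EI and f₁₂ = f₂₁ = 1.55/EI.
Compatibility — zero rotation at each built-in end:
  3.1 M_P + 1.55 M_Q = 877.4
  1.55 M_P + 3.1 M_Q = 802.4
Solving the pair gives M_P = 204.8 kN·m and M_Q = 156.4 kN·m (hogging).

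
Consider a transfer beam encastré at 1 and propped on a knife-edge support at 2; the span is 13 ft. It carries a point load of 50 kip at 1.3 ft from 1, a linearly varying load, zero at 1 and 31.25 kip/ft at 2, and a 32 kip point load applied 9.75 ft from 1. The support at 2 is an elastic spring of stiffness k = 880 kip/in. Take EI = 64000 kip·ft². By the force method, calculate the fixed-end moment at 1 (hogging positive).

M_1 = 426.6 kip·ft

Release the roller at 2. Primary structure: cantilever fixed at 1.
Free-end deflection of the primary structure under the applied loading (downward +):
  point load 50 at a = 1.3: Pa²(3L − a)/(6EI) = 530.9/EI
  triangular load, peak 31.25 at the free end: 11w₀L⁴/(120EI) = 81815/EI
  point load 32 at a = 9.75: Pa²(3L − a)/(6EI) = 14830/EI
  δ_0 = 97176/EI
Flexibility coefficient — unit upward force at 2: δ_{22} = L³/(3EI) = 732.3/EI.
With EI = 64000 kip·ft²: δ_0 = 1.5184 ft and δ_{22} = 0.011443 ft/kip.
Compatibility — the spring shortens by R_2/k under the reaction it provides: δ_0 − R_2·δ_{22} = R_2/k. With 1/k = 1/(880×12) ft/kip = 0.000095 ft/kip, R_2 = δ_0 / (δ_{22} + 1/k) = 1.5184 / (0.011443 + 0.000095) = 131.6 kip.
Moment equilibrium about 1: M_1 = Σ(load moments about 1) − R_2·L = 2137 − 131.6×13 = 426.6 kip·ft.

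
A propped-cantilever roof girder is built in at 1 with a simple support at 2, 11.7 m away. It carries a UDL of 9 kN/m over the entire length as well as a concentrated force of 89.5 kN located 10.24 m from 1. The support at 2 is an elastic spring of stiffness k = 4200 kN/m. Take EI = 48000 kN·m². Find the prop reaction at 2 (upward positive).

R_2 = 110 kN

Remove the prop at 2; the released (primary) structure is a cantilever built in at 1.
Deflection at 2 on the released cantilever, summing each load's contribution:
  UDL 9: wL⁴/(8EI) = 21081/EI
  point load 89.5 at a = 10.24: Pa²(3L − a)/(6EI) = 38884/EI
  δ_0 = 59965/EI
Tip deflection under a unit load at 2: L³/(3EI) = 533.9/EI.
With EI = 48000 kN·m²: δ_0 = 1.2493 m and δ_{22} = 0.011122 m/kN.
Compatibility — the spring shortens by R_2/k under the reaction it provides: δ_0 − R_2·δ_{22} = R_2/k. With 1/k = 0.000238 m/kN, R_2 = δ_0 / (δ_{22} + 1/k) = 1.2493 / (0.011122 + 0.000238) = 110 kN.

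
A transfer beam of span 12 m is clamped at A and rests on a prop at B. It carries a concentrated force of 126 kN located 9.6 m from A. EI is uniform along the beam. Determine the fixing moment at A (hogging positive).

M_A = 145.2 kN·m

Remove the prop at B; the released (primary) structure is a cantilever built in at A.
Downward deflection at the released point B due to the loads:
  point load 126 at a = 9.6: Pa²(3L − a)/(6EI) = 51094/EI
Tip deflection under a unit load at B: L³/(3EI) = 576/EI.
The prop prevents deflection at B: R_B = δ_0/δ_{BB} = 51094/576 = 88.7 kN.
Moment equilibrium about A: M_A = Σ(load moments about A) − R_B·L = 1210 − 88.7×12 = 145.2 kN·m.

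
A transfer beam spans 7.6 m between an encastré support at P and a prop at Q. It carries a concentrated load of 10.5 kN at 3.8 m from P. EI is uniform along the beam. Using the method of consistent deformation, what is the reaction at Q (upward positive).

Choose R_Q as the redundant. The primary structure is the cantilever fixed at P.
Downward deflection at the released point Q due to the loads:
  point load 10.5 at a = 3.8: Pa²(3L − a)/(6EI) = 480.1/EI
Tip deflection under a unit load at Q: L³/(3EI) = 146.3/EI.
Compatibility at Q: δ_0 − R_Q·δ_{QQ} = 0, so R_Q = 480.1/146.3 = 3.281 kN.

R_Q = 3.281 kN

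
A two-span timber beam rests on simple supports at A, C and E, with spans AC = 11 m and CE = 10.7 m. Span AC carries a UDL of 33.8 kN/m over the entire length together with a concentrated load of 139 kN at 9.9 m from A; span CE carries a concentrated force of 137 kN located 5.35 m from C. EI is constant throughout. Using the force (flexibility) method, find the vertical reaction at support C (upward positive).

R_C = 464.5 kN

Take M_C as the redundant. Released structure: two simple spans AC and CE with a hinge at C.
Rotations at C on the released spans (each span's end-slope, ×1/EI):
  span AC: UDL 33.8: wL³/(24EI) = 1874/EI
  span AC: point load 139 at a = 9.9: Pab(L + a)/(6LEI) = 479.3/EI
  span CE: point load 137 at a = 5.35: Pab(L + b)/(6LEI) = 980.3/EI
  relative rotation θ_0 = (2354 + 980.3)/EI = 3334/EI
A unit hogging moment at C produces rotation L₁/(3EI) + L₂/(3EI) = 7.233/EI.
Compatibility: M_C·(L₁+L₂)/(3EI) = θ_0, giving M_C = 460.9 kN·m (hogging).
Span AC, ΣM about A with M_C applied at C: R_C^{AC}·11 = 3421 + 460.9, so R_C^{AC} = 352.9 kN and R_A = 510.8 − 352.9 = 157.9 kN.
Span CE, ΣM about E: R_C^{CE}·10.7 = 733 + 460.9, so R_C^{CE} = 111.6 kN and R_E = 137 − 111.6 = 25.42 kN.
R_C = 352.9 + 111.6 = 464.5 kN.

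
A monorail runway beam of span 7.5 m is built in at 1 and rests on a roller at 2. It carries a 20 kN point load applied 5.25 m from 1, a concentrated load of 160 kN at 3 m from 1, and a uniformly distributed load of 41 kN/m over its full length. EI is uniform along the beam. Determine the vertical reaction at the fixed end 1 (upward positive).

R_1 = 327.6 kN

Choose R_2 as the redundant. The primary structure is the cantilever fixed at 1.
Primary-structure tip deflection at 2 by superposition:
  point load 20 at a = 5.25: Pa²(3L − a)/(6EI) = 1585/EI
  point load 160 at a = 3: Pa²(3L − a)/(6EI) = 4680/EI
  UDL 41: wL⁴/(8EI) = 16216/EI
  δ_0 = 22481/EI
Tip deflection under a unit load at 2: L³/(3EI) = 140.6/EI.
Compatibility at 2: δ_0 − R_2·δ_{22} = 0, so R_2 = 22481/140.6 = 159.9 kN.
Vertical equilibrium: R_1 = ΣP − R_2 = 487.5 − 159.9 = 327.6 kN.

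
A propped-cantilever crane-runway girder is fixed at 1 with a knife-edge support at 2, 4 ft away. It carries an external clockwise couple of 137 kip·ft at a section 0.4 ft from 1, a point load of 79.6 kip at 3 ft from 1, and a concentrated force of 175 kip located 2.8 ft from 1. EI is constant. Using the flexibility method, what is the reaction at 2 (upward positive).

Choose R_2 as the redundant. The primary structure is the cantilever fixed at 1.
Downward deflection at the released point 2 due to the loads:
  clockwise couple 137 at a = 0.4: M₀a(2L − a)/(2EI) = 208.2/EI
  point load 79.6 at a = 3: Pa²(3L − a)/(6EI) = 1075/EI
  point load 175 at a = 2.8: Pa²(3L − a)/(6EI) = 2104/EI
  δ_0 = 3387/EI
Flexibility coefficient — unit upward force at 2: δ_{22} = L³/(3EI) = 21.33/EI.
The prop prevents deflection at 2: R_2 = δ_0/δ_{22} = 3387/21.33 = 158.7 kip.

R_2 = 158.7 kip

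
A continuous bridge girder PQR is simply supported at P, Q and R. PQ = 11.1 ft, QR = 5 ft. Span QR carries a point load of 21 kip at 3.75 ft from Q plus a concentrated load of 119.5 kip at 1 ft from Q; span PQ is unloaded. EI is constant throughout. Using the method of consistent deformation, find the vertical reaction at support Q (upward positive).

Take M_Q as the redundant. Released structure: two simple spans PQ and QR with a hinge at Q.
Rotations at Q on the released spans (each span's end-slope, ×1/EI):
  span QR: point load 21 at a = 3.75: Pab(L + b)/(6LEI) = 20.51/EI
  span QR: point load 119.5 at a = 1: Pab(L + b)/(6LEI) = 143.4/EI
  relative rotation θ_0 = (0 + 163.9)/EI = 163.9/EI
A unit hogging moment at Q produces rotation L₁/(3EI) + L₂/(3EI) = 5.367/EI.
Slope continuity at Q: θ_0 = M_Q·5.367/EI, so M_Q = 163.9/5.367 = 30.54 kip·ft (hogging).
Span PQ, ΣM about P with M_Q applied at Q: R_Q^{PQ}·11.1 = 0 + 30.54, so R_Q^{PQ} = 2.752 kip and R_P = 0 − 2.752 = -2.752 kip.
Span QR, ΣM about R: R_Q^{QR}·5 = 504.2 + 30.54, so R_Q^{QR} = 107 kip and R_R = 140.5 − 107 = 33.54 kip.
R_Q = 2.752 + 107 = 109.7 kip.

R_Q = 109.7 kip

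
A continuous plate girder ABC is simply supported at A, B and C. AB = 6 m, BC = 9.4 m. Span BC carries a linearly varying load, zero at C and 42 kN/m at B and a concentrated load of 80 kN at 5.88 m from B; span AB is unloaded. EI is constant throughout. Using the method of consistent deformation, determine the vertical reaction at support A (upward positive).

R_A = -37.48 kN

Take M_B as the redundant. Released structure: two simple spans AB and BC with a hinge at B.
Rotations at B on the released spans (each span's end-slope, ×1/EI):
  span BC: triangular load, peak 42: w₀L³/(45EI) = 775.2/EI
  span BC: point load 80 at a = 5.88: Pab(L + b)/(6LEI) = 379.3/EI
  relative rotation θ_0 = (0 + 1155)/EI = 1155/EI
A unit hogging moment at B produces rotation L₁/(3EI) + L₂/(3EI) = 5.133/EI.
Slope continuity at B: θ_0 = M_B·5.133/EI, so M_B = 1155/5.133 = 224.9 kN·m (hogging).
Span AB, ΣM about A with M_B applied at B: R_B^{AB}·6 = 0 + 224.9, so R_B^{AB} = 37.48 kN and R_A = 0 − 37.48 = -37.48 kN.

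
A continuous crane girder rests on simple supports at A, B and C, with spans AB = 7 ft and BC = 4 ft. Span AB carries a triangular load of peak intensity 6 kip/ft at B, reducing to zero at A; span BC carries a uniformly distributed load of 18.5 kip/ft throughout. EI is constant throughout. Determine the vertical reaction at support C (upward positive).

Release continuity at B by inserting a hinge; the redundant is the internal moment M_B. The primary structure is two simply-supported spans AB and BC.
Discontinuity in slope at B on the released structure — sum the simple-span end rotations:
  span AB: triangular load, peak 6: w₀L³/(45EI) = 45.73/EI
  span BC: UDL 18.5: wL³/(24EI) = 49.33/EI
  relative rotation θ_0 = (45.73 + 49.33)/EI = 95.07/EI
A unit hogging moment at B produces rotation L₁/(3EI) + L₂/(3EI) = 3.667/EI.
Compatibility: M_B·(L₁+L₂)/(3EI) = θ_0, giving M_B = 25.93 kip·ft (hogging).
Span BC, ΣM about C: R_B^{BC}·4 = 148 + 25.93, so R_B^{BC} = 43.48 kip and R_C = 74 − 43.48 = 30.52 kip.

R_C = 30.52 kip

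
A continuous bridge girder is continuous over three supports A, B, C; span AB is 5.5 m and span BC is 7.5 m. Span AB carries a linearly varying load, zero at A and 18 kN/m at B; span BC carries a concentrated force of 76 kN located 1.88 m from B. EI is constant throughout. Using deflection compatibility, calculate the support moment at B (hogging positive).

Take M_B as the redundant. Released structure: two simple spans AB and BC with a hinge at B.
Discontinuity in slope at B on the released structure — sum the simple-span end rotations:
  span AB: triangular load, peak 18: w₀L³/(45EI) = 66.55/EI
  span BC: point load 76 at a = 1.88: Pab(L + b)/(6LEI) = 234.1/EI
  relative rotation θ_0 = (66.55 + 234.1)/EI = 300.7/EI
A unit hogging moment at B produces rotation L₁/(3EI) + L₂/(3EI) = 4.333/EI.
Compatibility: M_B·(L₁+L₂)/(3EI) = θ_0, giving M_B = 69.38 kN·m (hogging).

M_B = 69.38 kN·m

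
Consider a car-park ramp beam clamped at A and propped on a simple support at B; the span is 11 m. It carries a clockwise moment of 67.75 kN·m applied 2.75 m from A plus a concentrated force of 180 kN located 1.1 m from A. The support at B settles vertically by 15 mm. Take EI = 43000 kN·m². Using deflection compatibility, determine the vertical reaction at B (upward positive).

R_B = 5.198 kN

Take the reaction at B as the redundant and release it; the primary structure is a cantilever fixed at A.
Primary-structure tip deflection at B by superposition:
  clockwise couple 67.75 at a = 2.75: M₀a(2L − a)/(2EI) = 1793/EI
  point load 180 at a = 1.1: Pa²(3L − a)/(6EI) = 1158/EI
  δ_0 = 2951/EI
Tip deflection under a unit load at B: L³/(3EI) = 443.7/EI.
With EI = 43000 kN·m²: δ_0 = 0.068633 m and δ_{BB} = 0.010318 m/kN.
Compatibility — the beam at B must follow the support down by 0.015 m: δ_0 − R_B·δ_{BB} = 0.015, so R_B = (0.068633 − 0.015)/0.010318 = 5.198 kN.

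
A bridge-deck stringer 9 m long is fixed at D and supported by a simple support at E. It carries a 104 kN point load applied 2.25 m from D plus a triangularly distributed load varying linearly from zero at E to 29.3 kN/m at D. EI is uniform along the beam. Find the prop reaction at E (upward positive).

R_E = 35.31 kN

Take the reaction at E as the redundant and release it; the primary structure is a cantilever fixed at D.
Primary-structure tip deflection at E by superposition:
  point load 104 at a = 2.25: Pa²(3L − a)/(6EI) = 2172/EI
  triangular load, peak 29.3 at the fixed end: w₀L⁴/(30EI) = 6408/EI
  δ_0 = 8580/EI
Tip deflection under a unit load at E: L³/(3EI) = 243/EI.
The prop prevents deflection at E: R_E = δ_0/δ_{EE} = 8580/243 = 35.31 kN.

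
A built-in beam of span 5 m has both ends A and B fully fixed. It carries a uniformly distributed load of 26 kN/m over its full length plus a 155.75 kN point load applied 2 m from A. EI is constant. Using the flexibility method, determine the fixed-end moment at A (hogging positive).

M_A = 166.3 kN·m

Take the two fixed-end moments M_A, M_B as redundants; the released structure is the simple span AB.
Simple-span end rotations at A and B under the given loads:
  at A: UDL 26: wL³/(24EI) = 135.4/EI
  at B: UDL 26: wL³/(24EI) = 135.4/EI
  at A: point load 155.75 at a = 2: Pab(L + b)/(6LEI) = 249.2/EI
  at B: point load 155.75 at a = 2: Pab(L + a)/(6LEI) = 218.1/EI
  θ_A0 = 384.6/EI,  θ_B0 = 353.5/EI
Flexibility coefficients: a unit moment at one end gives L/(3EI) there and L/(6EI) at the far end, so f₁₁ = f₂₂ = 1.667/EI and f₁₂ = f₂₁ = 0.8333/EI.
Compatibility — zero rotation at each built-in end:
  1.667 M_A + 0.8333 M_B = 384.6
  0.8333 M_A + 1.667 M_B = 353.5
Solving the pair gives M_A = 166.3 kN·m and M_B = 128.9 kN·m (hogging).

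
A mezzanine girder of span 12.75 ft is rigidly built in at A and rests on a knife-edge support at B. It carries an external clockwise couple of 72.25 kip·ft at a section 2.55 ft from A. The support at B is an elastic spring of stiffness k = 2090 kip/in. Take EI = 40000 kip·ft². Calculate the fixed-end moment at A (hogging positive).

Remove the prop at B; the released (primary) structure is a cantilever built in at A.
Primary-structure tip deflection at B by superposition:
  clockwise couple 72.25 at a = 2.55: M₀a(2L − a)/(2EI) = 2114/EI
Flexibility coefficient — unit upward force at B: δ_{BB} = L³/(3EI) = 690.9/EI.
With EI = 40000 kip·ft²: δ_0 = 0.052853 ft and δ_{BB} = 0.017272 ft/kip.
Compatibility — the spring shortens by R_B/k under the reaction it provides: δ_0 − R_B·δ_{BB} = R_B/k. With 1/k = 1/(2090×12) ft/kip = 0.00004 ft/kip, R_B = δ_0 / (δ_{BB} + 1/k) = 0.052853 / (0.017272 + 0.00004) = 3.053 kip.
Moment equilibrium about A: M_A = Σ(load moments about A) − R_B·L = 72.25 − 3.053×12.75 = 33.32 kip·ft.

M_A = 33.32 kip·ft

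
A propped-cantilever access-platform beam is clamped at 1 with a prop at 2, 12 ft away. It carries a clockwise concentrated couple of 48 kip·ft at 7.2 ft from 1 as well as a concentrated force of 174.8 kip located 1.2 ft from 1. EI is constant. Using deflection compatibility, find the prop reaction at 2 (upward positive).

Remove the prop at 2; the released (primary) structure is a cantilever built in at 1.
Free-end deflection of the primary structure under the applied loading (downward +):
  clockwise couple 48 at a = 7.2: M₀a(2L − a)/(2EI) = 2903/EI
  point load 174.8 at a = 1.2: Pa²(3L − a)/(6EI) = 1460/EI
  δ_0 = 4363/EI
Tip deflection under a unit load at 2: L³/(3EI) = 576/EI.
Compatibility at 2: δ_0 − R_2·δ_{22} = 0, so R_2 = 4363/576 = 7.575 kip.

R_2 = 7.575 kip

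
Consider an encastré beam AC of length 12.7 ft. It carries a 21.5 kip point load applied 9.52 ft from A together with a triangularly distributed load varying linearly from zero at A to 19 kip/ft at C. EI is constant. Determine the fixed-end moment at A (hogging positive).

M_A = 115 kip·ft

Release both end moments; the primary structure is a simply-supported span AC with redundants M_A and M_C.
On the primary (simply-supported) span, the end slopes from the loading are:
  at A: point load 21.5 at a = 9.52: Pab(L + b)/(6LEI) = 135.6/EI
  at C: point load 21.5 at a = 9.52: Pab(L + a)/(6LEI) = 189.8/EI
  at A: triangular load, peak 19: 7w₀L³/(360EI) = 756.8/EI
  at C: triangular load, peak 19: w₀L³/(45EI) = 864.9/EI
  θ_A0 = 892.4/EI,  θ_C0 = 1055/EI
Flexibility coefficients: a unit moment at one end gives L/(3EI) there and L/(6EI) at the far end, so f₁₁ = f₂₂ = 4.233/EI and f₁₂ = f₂₁ = 2.117/EI.
Compatibility — zero rotation at each built-in end:
  4.233 M_A + 2.117 M_C = 892.4
  2.117 M_A + 4.233 M_C = 1055
Solving the pair gives M_A = 115 kip·ft and M_C = 191.6 kip·ft (hogging).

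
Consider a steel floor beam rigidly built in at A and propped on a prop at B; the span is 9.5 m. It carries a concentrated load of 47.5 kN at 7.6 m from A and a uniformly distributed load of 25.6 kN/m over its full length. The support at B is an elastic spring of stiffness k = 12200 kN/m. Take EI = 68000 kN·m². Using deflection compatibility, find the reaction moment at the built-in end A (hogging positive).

M_A = 354.8 kN·m

Remove the prop at B; the released (primary) structure is a cantilever built in at A.
Primary-structure tip deflection at B by superposition:
  point load 47.5 at a = 7.6: Pa²(3L − a)/(6EI) = 9557/EI
  UDL 25.6: wL⁴/(8EI) = 26064/EI
  δ_0 = 35621/EI
Flexibility coefficient — unit upward force at B: δ_{BB} = L³/(3EI) = 285.8/EI.
With EI = 68000 kN·m²: δ_0 = 0.52384 m and δ_{BB} = 0.004203 m/kN.
Compatibility — the spring shortens by R_B/k under the reaction it provides: δ_0 − R_B·δ_{BB} = R_B/k. With 1/k = 0.000082 m/kN, R_B = δ_0 / (δ_{BB} + 1/k) = 0.52384 / (0.004203 + 0.000082) = 122.3 kN.
Moment equilibrium about A: M_A = Σ(load moments about A) − R_B·L = 1516 − 122.3×9.5 = 354.8 kN·m.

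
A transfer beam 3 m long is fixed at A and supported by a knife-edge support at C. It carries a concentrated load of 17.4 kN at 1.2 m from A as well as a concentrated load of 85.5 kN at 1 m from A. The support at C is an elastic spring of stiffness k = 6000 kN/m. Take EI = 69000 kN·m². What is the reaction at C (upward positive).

Remove the prop at C; the released (primary) structure is a cantilever built in at A.
Free-end deflection of the primary structure under the applied loading (downward +):
  point load 17.4 at a = 1.2: Pa²(3L − a)/(6EI) = 32.57/EI
  point load 85.5 at a = 1: Pa²(3L − a)/(6EI) = 114/EI
  δ_0 = 146.6/EI
Flexibility coefficient — unit upward force at C: δ_{CC} = L³/(3EI) = 9/EI.
With EI = 69000 kN·m²: δ_0 = 0.002124 m and δ_{CC} = 0.00013 m/kN.
Compatibility — the spring shortens by R_C/k under the reaction it provides: δ_0 − R_C·δ_{CC} = R_C/k. With 1/k = 0.000167 m/kN, R_C = δ_0 / (δ_{CC} + 1/k) = 0.002124 / (0.00013 + 0.000167) = 7.15 kN.

R_C = 7.15 kN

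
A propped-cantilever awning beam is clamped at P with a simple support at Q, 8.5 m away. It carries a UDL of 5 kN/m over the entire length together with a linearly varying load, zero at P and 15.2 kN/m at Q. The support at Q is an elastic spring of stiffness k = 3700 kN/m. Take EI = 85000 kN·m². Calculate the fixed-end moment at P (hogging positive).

Release the roller at Q. Primary structure: cantilever fixed at P.
Primary-structure tip deflection at Q by superposition:
  UDL 5: wL⁴/(8EI) = 3263/EI
  triangular load, peak 15.2 at the free end: 11w₀L⁴/(120EI) = 7273/EI
  δ_0 = 10536/EI
Tip deflection under a unit load at Q: L³/(3EI) = 204.7/EI.
With EI = 85000 kN·m²: δ_0 = 0.12395 m and δ_{QQ} = 0.002408 m/kN.
Compatibility — the spring shortens by R_Q/k under the reaction it provides: δ_0 − R_Q·δ_{QQ} = R_Q/k. With 1/k = 0.00027 m/kN, R_Q = δ_0 / (δ_{QQ} + 1/k) = 0.12395 / (0.002408 + 0.00027) = 46.27 kN.
Moment equilibrium about P: M_P = Σ(load moments about P) − R_Q·L = 546.7 − 46.27×8.5 = 153.4 kN·m.

M_P = 153.4 kN·m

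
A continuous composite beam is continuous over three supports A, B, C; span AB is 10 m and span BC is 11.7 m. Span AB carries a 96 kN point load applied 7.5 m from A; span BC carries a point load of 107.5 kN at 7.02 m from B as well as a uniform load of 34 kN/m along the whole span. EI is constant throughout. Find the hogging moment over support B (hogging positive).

M_B = 500.2 kN·m

Take M_B as the redundant. Released structure: two simple spans AB and BC with a hinge at B.
Discontinuity in slope at B on the released structure — sum the simple-span end rotations:
  span AB: point load 96 at a = 7.5: Pab(L + a)/(6LEI) = 525/EI
  span BC: point load 107.5 at a = 7.02: Pab(L + b)/(6LEI) = 824.1/EI
  span BC: UDL 34: wL³/(24EI) = 2269/EI
  relative rotation θ_0 = (525 + 3093)/EI = 3618/EI
A unit hogging moment at B produces rotation L₁/(3EI) + L₂/(3EI) = 7.233/EI.
Compatibility: M_B·(L₁+L₂)/(3EI) = θ_0, giving M_B = 500.2 kN·m (hogging).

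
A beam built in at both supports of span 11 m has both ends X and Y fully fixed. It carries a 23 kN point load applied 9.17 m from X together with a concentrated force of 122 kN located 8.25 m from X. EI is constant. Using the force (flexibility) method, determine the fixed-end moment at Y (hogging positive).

M_Y = 218 kN·m

Take the two fixed-end moments M_X, M_Y as redundants; the released structure is the simple span XY.
End rotations of the released simple span under the applied load (×1/EI):
  at X: point load 23 at a = 9.17: Pab(L + b)/(6LEI) = 75.03/EI
  at Y: point load 23 at a = 9.17: Pab(L + a)/(6LEI) = 118/EI
  at X: point load 122 at a = 8.25: Pab(L + b)/(6LEI) = 576.6/EI
  at Y: point load 122 at a = 8.25: Pab(L + a)/(6LEI) = 807.3/EI
  θ_X0 = 651.7/EI,  θ_Y0 = 925.3/EI
Flexibility coefficients: a unit moment at one end gives L/(3EI) there and L/(6EI) at the far end, so f₁₁ = f₂₂ = 3.667/EI and f₁₂ = f₂₁ = 1.833/EI.
Compatibility — zero rotation at each built-in end:
  3.667 M_X + 1.833 M_Y = 651.7
  1.833 M_X + 3.667 M_Y = 925.3
Solving the pair gives M_X = 68.74 kN·m and M_Y = 218 kN·m (hogging).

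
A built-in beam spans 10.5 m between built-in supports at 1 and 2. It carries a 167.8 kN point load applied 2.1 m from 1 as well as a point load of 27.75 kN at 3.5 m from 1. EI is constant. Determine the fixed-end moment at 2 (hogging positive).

M_2 = 77.96 kN·m

Release both end moments; the primary structure is a simply-supported span 12 with redundants M_1 and M_2.
On the primary (simply-supported) span, the end slopes from the loading are:
  at 1: point load 167.8 at a = 2.1: Pab(L + b)/(6LEI) = 888/EI
  at 2: point load 167.8 at a = 2.1: Pab(L + a)/(6LEI) = 592/EI
  at 1: point load 27.75 at a = 3.5: Pab(L + b)/(6LEI) = 188.9/EI
  at 2: point load 27.75 at a = 3.5: Pab(L + a)/(6LEI) = 151.1/EI
  θ_10 = 1077/EI,  θ_20 = 743.1/EI
Flexibility coefficients: a unit moment at one end gives L/(3EI) there and L/(6EI) at the far end, so f₁₁ = f₂₂ = 3.5/EI and f₁₂ = f₂₁ = 1.75/EI.
Compatibility — zero rotation at each built-in end:
  3.5 M_1 + 1.75 M_2 = 1077
  1.75 M_1 + 3.5 M_2 = 743.1
Solving the pair gives M_1 = 268.7 kN·m and M_2 = 77.96 kN·m (hogging).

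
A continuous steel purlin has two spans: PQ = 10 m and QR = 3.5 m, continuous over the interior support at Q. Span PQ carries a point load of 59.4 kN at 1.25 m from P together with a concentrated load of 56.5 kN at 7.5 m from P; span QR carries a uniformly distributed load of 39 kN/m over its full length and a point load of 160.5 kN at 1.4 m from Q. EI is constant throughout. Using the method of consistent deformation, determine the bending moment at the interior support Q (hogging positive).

Insert a hinge at Q; M_Q is the redundant, and each span becomes simply supported.
End slopes at the hinge Q, treating each span as simply supported:
  span PQ: point load 59.4 at a = 1.25: Pab(L + a)/(6LEI) = 121.8/EI
  span PQ: point load 56.5 at a = 7.5: Pab(L + a)/(6LEI) = 309/EI
  span QR: UDL 39: wL³/(24EI) = 69.67/EI
  span QR: point load 160.5 at a = 1.4: Pab(L + b)/(6LEI) = 125.8/EI
  relative rotation θ_0 = (430.8 + 195.5)/EI = 626.3/EI
A unit hogging moment at Q produces rotation L₁/(3EI) + L₂/(3EI) = 4.5/EI.
Compatibility: M_Q·(L₁+L₂)/(3EI) = θ_0, giving M_Q = 139.2 kN·m (hogging).

M_Q = 139.2 kN·m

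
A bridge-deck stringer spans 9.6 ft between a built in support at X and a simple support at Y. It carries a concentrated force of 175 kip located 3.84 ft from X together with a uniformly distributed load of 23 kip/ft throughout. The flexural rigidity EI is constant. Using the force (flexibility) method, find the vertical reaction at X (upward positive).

R_X = 276.6 kip

Remove the prop at Y; the released (primary) structure is a cantilever built in at X.
Downward deflection at the released point Y due to the loads:
  point load 175 at a = 3.84: Pa²(3L − a)/(6EI) = 10735/EI
  UDL 23: wL⁴/(8EI) = 24419/EI
  δ_0 = 35154/EI
Tip deflection under a unit load at Y: L³/(3EI) = 294.9/EI.
The prop prevents deflection at Y: R_Y = δ_0/δ_{YY} = 35154/294.9 = 119.2 kip.
Vertical equilibrium: R_X = ΣP − R_Y = 395.8 − 119.2 = 276.6 kip.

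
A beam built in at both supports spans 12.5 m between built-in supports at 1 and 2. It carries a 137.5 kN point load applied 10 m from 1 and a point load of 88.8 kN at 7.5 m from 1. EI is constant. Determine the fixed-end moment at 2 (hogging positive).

Take the two fixed-end moments M_1, M_2 as redundants; the released structure is the simple span 12.
End rotations of the released simple span under the applied load (×1/EI):
  at 1: point load 137.5 at a = 10: Pab(L + b)/(6LEI) = 687.5/EI
  at 2: point load 137.5 at a = 10: Pab(L + a)/(6LEI) = 1031/EI
  at 1: point load 88.8 at a = 7.5: Pab(L + b)/(6LEI) = 777/EI
  at 2: point load 88.8 at a = 7.5: Pab(L + a)/(6LEI) = 888/EI
  θ_10 = 1464/EI,  θ_20 = 1919/EI
Flexibility coefficients: a unit moment at one end gives L/(3EI) there and L/(6EI) at the far end, so f₁₁ = f₂₂ = 4.167/EI and f₁₂ = f₂₁ = 2.083/EI.
Compatibility — zero rotation at each built-in end:
  4.167 M_1 + 2.083 M_2 = 1464
  2.083 M_1 + 4.167 M_2 = 1919
Solving the pair gives M_1 = 161.6 kN·m and M_2 = 379.8 kN·m (hogging).

M_2 = 379.8 kN·m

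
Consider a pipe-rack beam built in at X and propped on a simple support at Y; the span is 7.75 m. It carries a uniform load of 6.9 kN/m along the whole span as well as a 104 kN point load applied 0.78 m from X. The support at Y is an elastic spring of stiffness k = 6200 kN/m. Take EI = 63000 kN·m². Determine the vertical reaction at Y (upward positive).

R_Y = 20.25 kN

Choose R_Y as the redundant. The primary structure is the cantilever fixed at X.
Primary-structure tip deflection at Y by superposition:
  UDL 6.9: wL⁴/(8EI) = 3111/EI
  point load 104 at a = 0.78: Pa²(3L − a)/(6EI) = 237/EI
  δ_0 = 3348/EI
Tip deflection under a unit load at Y: L³/(3EI) = 155.2/EI.
With EI = 63000 kN·m²: δ_0 = 0.05315 m and δ_{YY} = 0.002463 m/kN.
Compatibility — the spring shortens by R_Y/k under the reaction it provides: δ_0 − R_Y·δ_{YY} = R_Y/k. With 1/k = 0.000161 m/kN, R_Y = δ_0 / (δ_{YY} + 1/k) = 0.05315 / (0.002463 + 0.000161) = 20.25 kN.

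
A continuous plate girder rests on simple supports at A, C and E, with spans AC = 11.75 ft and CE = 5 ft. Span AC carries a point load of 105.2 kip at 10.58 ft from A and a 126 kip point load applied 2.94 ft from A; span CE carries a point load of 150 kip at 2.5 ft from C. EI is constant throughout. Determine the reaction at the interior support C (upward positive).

R_C = 269 kip

Release continuity at C by inserting a hinge; the redundant is the internal moment M_C. The primary structure is two simply-supported spans AC and CE.
Rotations at C on the released spans (each span's end-slope, ×1/EI):
  span AC: point load 105.2 at a = 10.58: Pab(L + a)/(6LEI) = 412.5/EI
  span AC: point load 126 at a = 2.94: Pab(L + a)/(6LEI) = 680/EI
  span CE: point load 150 at a = 2.5: Pab(L + b)/(6LEI) = 234.4/EI
  relative rotation θ_0 = (1092 + 234.4)/EI = 1327/EI
A unit hogging moment at C produces rotation L₁/(3EI) + L₂/(3EI) = 5.583/EI.
Compatibility: M_C·(L₁+L₂)/(3EI) = θ_0, giving M_C = 237.6 kip·ft (hogging).
Span AC, ΣM about A with M_C applied at C: R_C^{AC}·11.75 = 1483 + 237.6, so R_C^{AC} = 146.5 kip and R_A = 231.2 − 146.5 = 84.72 kip.
Span CE, ΣM about E: R_C^{CE}·5 = 375 + 237.6, so R_C^{CE} = 122.5 kip and R_E = 150 − 122.5 = 27.47 kip.
R_C = 146.5 + 122.5 = 269 kip.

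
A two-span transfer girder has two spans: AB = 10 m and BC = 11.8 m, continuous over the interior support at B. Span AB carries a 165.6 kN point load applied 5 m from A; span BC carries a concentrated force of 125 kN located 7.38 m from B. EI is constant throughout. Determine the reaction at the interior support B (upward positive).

Take M_B as the redundant. Released structure: two simple spans AB and BC with a hinge at B.
End slopes at the hinge B, treating each span as simply supported:
  span AB: point load 165.6 at a = 5: Pab(L + a)/(6LEI) = 1035/EI
  span BC: point load 125 at a = 7.38: Pab(L + b)/(6LEI) = 934.1/EI
  relative rotation θ_0 = (1035 + 934.1)/EI = 1969/EI
A unit hogging moment at B produces rotation L₁/(3EI) + L₂/(3EI) = 7.267/EI.
Compatibility: M_B·(L₁+L₂)/(3EI) = θ_0, giving M_B = 271 kN·m (hogging).
Span AB, ΣM about A with M_B applied at B: R_B^{AB}·10 = 828 + 271, so R_B^{AB} = 109.9 kN and R_A = 165.6 − 109.9 = 55.7 kN.
Span BC, ΣM about C: R_B^{BC}·11.8 = 552.5 + 271, so R_B^{BC} = 69.79 kN and R_C = 125 − 69.79 = 55.21 kN.
R_B = 109.9 + 69.79 = 179.7 kN.

R_B = 179.7 kN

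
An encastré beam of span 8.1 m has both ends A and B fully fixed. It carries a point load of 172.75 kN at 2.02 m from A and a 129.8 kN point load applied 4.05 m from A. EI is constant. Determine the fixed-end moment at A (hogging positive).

M_A = 328 kN·m

Take the two fixed-end moments M_A, M_B as redundants; the released structure is the simple span AB.
End rotations of the released simple span under the applied load (×1/EI):
  at A: point load 172.75 at a = 2.02: Pab(L + b)/(6LEI) = 619/EI
  at B: point load 172.75 at a = 2.02: Pab(L + a)/(6LEI) = 441.8/EI
  at A: point load 129.8 at a = 4.05: Pab(L + b)/(6LEI) = 532.3/EI
  at B: point load 129.8 at a = 4.05: Pab(L + a)/(6LEI) = 532.3/EI
  θ_A0 = 1151/EI,  θ_B0 = 974.1/EI
Flexibility coefficients: a unit moment at one end gives L/(3EI) there and L/(6EI) at the far end, so f₁₁ = f₂₂ = 2.7/EI and f₁₂ = f₂₁ = 1.35/EI.
Compatibility — zero rotation at each built-in end:
  2.7 M_A + 1.35 M_B = 1151
  1.35 M_A + 2.7 M_B = 974.1
Solving the pair gives M_A = 328 kN·m and M_B = 196.7 kN·m (hogging).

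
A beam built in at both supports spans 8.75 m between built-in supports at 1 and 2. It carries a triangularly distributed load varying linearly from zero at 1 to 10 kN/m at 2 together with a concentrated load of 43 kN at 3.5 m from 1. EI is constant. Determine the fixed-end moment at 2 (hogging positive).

M_2 = 74.4 kN·m

Release both end moments; the primary structure is a simply-supported span 12 with redundants M_1 and M_2.
End rotations of the released simple span under the applied load (×1/EI):
  at 1: triangular load, peak 10: 7w₀L³/(360EI) = 130.3/EI
  at 2: triangular load, peak 10: w₀L³/(45EI) = 148.9/EI
  at 1: point load 43 at a = 3.5: Pab(L + b)/(6LEI) = 210.7/EI
  at 2: point load 43 at a = 3.5: Pab(L + a)/(6LEI) = 184.4/EI
  θ_10 = 341/EI,  θ_20 = 333.2/EI
Flexibility coefficients: a unit moment at one end gives L/(3EI) there and L/(6EI) at the far end, so f₁₁ = f₂₂ = 2.917/EI and f₁₂ = f₂₁ = 1.458/EI.
Compatibility — zero rotation at each built-in end:
  2.917 M_1 + 1.458 M_2 = 341
  1.458 M_1 + 2.917 M_2 = 333.2
Solving the pair gives M_1 = 79.7 kN·m and M_2 = 74.4 kN·m (hogging).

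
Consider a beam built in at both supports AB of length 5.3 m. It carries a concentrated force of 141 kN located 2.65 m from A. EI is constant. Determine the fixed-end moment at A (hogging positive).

M_A = 93.41 kN·m

Take the two fixed-end moments M_A, M_B as redundants; the released structure is the simple span AB.
Simple-span end rotations at A and B under the given loads:
  at A: point load 141 at a = 2.65: Pab(L + b)/(6LEI) = 247.5/EI
  at B: point load 141 at a = 2.65: Pab(L + a)/(6LEI) = 247.5/EI
  θ_A0 = 247.5/EI,  θ_B0 = 247.5/EI
Flexibility coefficients: a unit moment at one end gives L/(3EI) there and L/(6EI) at the far end, so f₁₁ = f₂₂ = 1.767/EI and f₁₂ = f₂₁ = 0.8833/EI.
Compatibility — zero rotation at each built-in end:
  1.767 M_A + 0.8833 M_B = 247.5
  0.8833 M_A + 1.767 M_B = 247.5
Solving the pair gives M_A = 93.41 kN·m and M_B = 93.41 kN·m (hogging).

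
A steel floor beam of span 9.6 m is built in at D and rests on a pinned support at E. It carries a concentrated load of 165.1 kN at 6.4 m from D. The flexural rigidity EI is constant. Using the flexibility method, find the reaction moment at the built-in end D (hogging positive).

Release the roller at E. Primary structure: cantilever fixed at D.
Deflection at E on the released cantilever, summing each load's contribution:
  point load 165.1 at a = 6.4: Pa²(3L − a)/(6EI) = 25247/EI
Flexibility coefficient — unit upward force at E: δ_{EE} = L³/(3EI) = 294.9/EI.
Compatibility at E: δ_0 − R_E·δ_{EE} = 0, so R_E = 25247/294.9 = 85.61 kN.
Moment equilibrium about D: M_D = Σ(load moments about D) − R_E·L = 1057 − 85.61×9.6 = 234.8 kN·m.

M_D = 234.8 kN·m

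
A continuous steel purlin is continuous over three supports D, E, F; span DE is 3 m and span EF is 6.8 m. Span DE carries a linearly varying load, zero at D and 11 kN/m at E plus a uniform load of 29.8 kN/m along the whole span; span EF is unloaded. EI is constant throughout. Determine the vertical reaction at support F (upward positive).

R_F = -1.806 kN

Insert a hinge at E; M_E is the redundant, and each span becomes simply supported.
Discontinuity in slope at E on the released structure — sum the simple-span end rotations:
  span DE: triangular load, peak 11: w₀L³/(45EI) = 6.6/EI
  span DE: UDL 29.8: wL³/(24EI) = 33.52/EI
  relative rotation θ_0 = (40.12 + 0)/EI = 40.12/EI
A unit hogging moment at E produces rotation L₁/(3EI) + L₂/(3EI) = 3.267/EI.
Compatibility: M_E·(L₁+L₂)/(3EI) = θ_0, giving M_E = 12.28 kN·m (hogging).
Span EF, ΣM about F: R_E^{EF}·6.8 = 0 + 12.28, so R_E^{EF} = 1.806 kN and R_F = 0 − 1.806 = -1.806 kN.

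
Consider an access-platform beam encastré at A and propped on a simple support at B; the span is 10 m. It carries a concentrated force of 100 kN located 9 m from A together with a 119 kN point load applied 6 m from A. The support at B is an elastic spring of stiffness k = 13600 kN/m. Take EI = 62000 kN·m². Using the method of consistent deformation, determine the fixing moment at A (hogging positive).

Remove the prop at B; the released (primary) structure is a cantilever built in at A.
Primary-structure tip deflection at B by superposition:
  point load 100 at a = 9: Pa²(3L − a)/(6EI) = 28350/EI
  point load 119 at a = 6: Pa²(3L − a)/(6EI) = 17136/EI
  δ_0 = 45486/EI
Flexibility coefficient — unit upward force at B: δ_{BB} = L³/(3EI) = 333.3/EI.
With EI = 62000 kN·m²: δ_0 = 0.73365 m and δ_{BB} = 0.005376 m/kN.
Compatibility — the spring shortens by R_B/k under the reaction it provides: δ_0 − R_B·δ_{BB} = R_B/k. With 1/k = 0.000074 m/kN, R_B = δ_0 / (δ_{BB} + 1/k) = 0.73365 / (0.005376 + 0.000074) = 134.6 kN.
Moment equilibrium about A: M_A = Σ(load moments about A) − R_B·L = 1614 − 134.6×10 = 267.8 kN·m.

M_A = 267.8 kN·m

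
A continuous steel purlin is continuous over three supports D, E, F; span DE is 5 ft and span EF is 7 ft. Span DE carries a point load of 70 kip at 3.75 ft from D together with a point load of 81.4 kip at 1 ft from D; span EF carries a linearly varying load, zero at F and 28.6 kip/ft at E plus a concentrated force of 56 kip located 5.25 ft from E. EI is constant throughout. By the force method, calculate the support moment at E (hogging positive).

M_E = 121.5 kip·ft

Insert a hinge at E; M_E is the redundant, and each span becomes simply supported.
Rotations at E on the released spans (each span's end-slope, ×1/EI):
  span DE: point load 70 at a = 3.75: Pab(L + a)/(6LEI) = 95.7/EI
  span DE: point load 81.4 at a = 1: Pab(L + a)/(6LEI) = 65.12/EI
  span EF: triangular load, peak 28.6: w₀L³/(45EI) = 218/EI
  span EF: point load 56 at a = 5.25: Pab(L + b)/(6LEI) = 107.2/EI
  relative rotation θ_0 = (160.8 + 325.2)/EI = 486/EI
A unit hogging moment at E produces rotation L₁/(3EI) + L₂/(3EI) = 4/EI.
Compatibility: M_E·(L₁+L₂)/(3EI) = θ_0, giving M_E = 121.5 kip·ft (hogging).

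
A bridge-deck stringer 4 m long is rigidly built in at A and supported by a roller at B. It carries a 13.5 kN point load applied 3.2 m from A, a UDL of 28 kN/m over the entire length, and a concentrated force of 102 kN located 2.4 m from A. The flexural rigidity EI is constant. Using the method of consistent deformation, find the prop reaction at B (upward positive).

R_B = 95.57 kN

Remove the prop at B; the released (primary) structure is a cantilever built in at A.
Downward deflection at the released point B due to the loads:
  point load 13.5 at a = 3.2: Pa²(3L − a)/(6EI) = 202.8/EI
  UDL 28: wL⁴/(8EI) = 896/EI
  point load 102 at a = 2.4: Pa²(3L − a)/(6EI) = 940/EI
  δ_0 = 2039/EI
Tip deflection under a unit load at B: L³/(3EI) = 21.33/EI.
The prop prevents deflection at B: R_B = δ_0/δ_{BB} = 2039/21.33 = 95.57 kN.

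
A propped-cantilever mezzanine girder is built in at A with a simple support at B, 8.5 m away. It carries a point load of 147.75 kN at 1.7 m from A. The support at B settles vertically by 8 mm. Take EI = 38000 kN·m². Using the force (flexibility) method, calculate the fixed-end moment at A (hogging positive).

Release the roller at B. Primary structure: cantilever fixed at A.
Free-end deflection of the primary structure under the applied loading (downward +):
  point load 147.75 at a = 1.7: Pa²(3L − a)/(6EI) = 1694/EI
Tip deflection under a unit load at B: L³/(3EI) = 204.7/EI.
With EI = 38000 kN·m²: δ_0 = 0.044573 m and δ_{BB} = 0.005387 m/kN.
Compatibility — the beam at B must follow the support down by 0.008 m: δ_0 − R_B·δ_{BB} = 0.008, so R_B = (0.044573 − 0.008)/0.005387 = 6.789 kN.
Moment equilibrium about A: M_A = Σ(load moments about A) − R_B·L = 251.2 − 6.789×8.5 = 193.5 kN·m.

M_A = 193.5 kN·m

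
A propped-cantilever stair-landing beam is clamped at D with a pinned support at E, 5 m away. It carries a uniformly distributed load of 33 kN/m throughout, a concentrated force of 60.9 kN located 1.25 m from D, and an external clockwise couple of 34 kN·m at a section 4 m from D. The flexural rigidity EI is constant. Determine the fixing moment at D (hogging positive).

Release the roller at E. Primary structure: cantilever fixed at D.
Primary-structure tip deflection at E by superposition:
  UDL 33: wL⁴/(8EI) = 2578/EI
  point load 60.9 at a = 1.25: Pa²(3L − a)/(6EI) = 218.1/EI
  clockwise couple 34 at a = 4: M₀a(2L − a)/(2EI) = 408/EI
  δ_0 = 3204/EI
Flexibility coefficient — unit upward force at E: δ_{EE} = L³/(3EI) = 41.67/EI.
Compatibility at E: δ_0 − R_E·δ_{EE} = 0, so R_E = 3204/41.67 = 76.9 kN.
Moment equilibrium about D: M_D = Σ(load moments about D) − R_E·L = 522.6 − 76.9×5 = 138.1 kN·m.

M_D = 138.1 kN·m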